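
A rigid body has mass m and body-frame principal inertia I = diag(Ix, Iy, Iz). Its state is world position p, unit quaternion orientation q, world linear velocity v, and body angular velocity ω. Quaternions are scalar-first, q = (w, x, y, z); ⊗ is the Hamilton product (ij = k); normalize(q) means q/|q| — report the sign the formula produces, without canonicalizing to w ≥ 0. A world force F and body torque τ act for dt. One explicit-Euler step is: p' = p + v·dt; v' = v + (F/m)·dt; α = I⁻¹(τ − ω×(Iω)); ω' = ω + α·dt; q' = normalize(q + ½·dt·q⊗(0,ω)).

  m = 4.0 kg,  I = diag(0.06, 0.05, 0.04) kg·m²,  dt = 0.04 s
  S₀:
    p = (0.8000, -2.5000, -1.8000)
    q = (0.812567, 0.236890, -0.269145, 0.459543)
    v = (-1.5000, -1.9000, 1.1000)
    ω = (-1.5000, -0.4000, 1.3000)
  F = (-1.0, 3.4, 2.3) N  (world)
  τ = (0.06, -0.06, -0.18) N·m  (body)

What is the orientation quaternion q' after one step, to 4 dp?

q⊗(0,ω) = (-0.3497289, -1.3849218, -1.3222983, 0.5578636)
updated quaternion q' = (0.8049, 0.2090, -0.2953, 0.4703)

q' = (0.8049, 0.2090, -0.2953, 0.4703)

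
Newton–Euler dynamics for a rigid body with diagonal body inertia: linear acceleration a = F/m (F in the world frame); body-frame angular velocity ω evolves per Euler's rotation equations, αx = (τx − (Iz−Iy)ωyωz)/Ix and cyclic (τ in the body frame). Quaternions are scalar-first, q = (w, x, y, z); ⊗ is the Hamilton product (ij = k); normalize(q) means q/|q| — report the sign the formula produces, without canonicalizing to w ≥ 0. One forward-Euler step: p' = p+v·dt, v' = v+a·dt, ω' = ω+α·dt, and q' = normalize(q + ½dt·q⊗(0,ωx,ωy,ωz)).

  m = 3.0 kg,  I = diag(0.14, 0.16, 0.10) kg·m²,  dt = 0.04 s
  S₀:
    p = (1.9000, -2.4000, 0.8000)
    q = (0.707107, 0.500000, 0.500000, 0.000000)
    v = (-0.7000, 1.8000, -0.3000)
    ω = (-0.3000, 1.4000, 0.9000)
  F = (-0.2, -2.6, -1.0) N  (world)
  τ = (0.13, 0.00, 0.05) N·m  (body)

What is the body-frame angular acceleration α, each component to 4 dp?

precession coupling ω×(Iω) = (-0.0756, -0.0108, -0.0084)
α = I⁻¹(τ − ω×Iω) = (1.4686, 0.0675, 0.5840)

α = (1.4686, 0.0675, 0.5840)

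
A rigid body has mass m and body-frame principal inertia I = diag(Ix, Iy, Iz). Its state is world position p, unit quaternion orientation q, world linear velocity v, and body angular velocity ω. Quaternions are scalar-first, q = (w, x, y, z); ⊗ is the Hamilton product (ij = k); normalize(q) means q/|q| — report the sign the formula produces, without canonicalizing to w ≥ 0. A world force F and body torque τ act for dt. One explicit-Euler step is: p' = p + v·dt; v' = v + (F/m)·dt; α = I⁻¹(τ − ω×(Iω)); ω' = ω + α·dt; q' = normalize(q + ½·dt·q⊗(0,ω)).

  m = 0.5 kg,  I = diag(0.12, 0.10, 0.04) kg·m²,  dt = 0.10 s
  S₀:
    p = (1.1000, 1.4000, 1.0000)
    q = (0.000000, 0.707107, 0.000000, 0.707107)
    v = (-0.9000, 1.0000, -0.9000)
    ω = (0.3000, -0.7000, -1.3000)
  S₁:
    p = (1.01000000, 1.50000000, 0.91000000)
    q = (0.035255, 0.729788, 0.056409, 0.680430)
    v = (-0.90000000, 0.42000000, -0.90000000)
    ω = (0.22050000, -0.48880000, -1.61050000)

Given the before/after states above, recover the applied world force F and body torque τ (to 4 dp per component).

F = (0.0000, -2.9000, 0.0000)
τ = (-0.1500, 0.1800, -0.1200)

Δω = ω₁−ω₀ = (-0.07950000, 0.21120000, -0.31050000)
gyro term ω₀×Iω₀ = (-0.0546, -0.0312, 0.0042)
applied torque τ = (-0.1500, 0.1800, -0.1200)
Δv = v₁−v₀ = (0.00000000, -0.58000000, 0.00000000)
F = m·Δv/dt = (0.0000, -2.9000, 0.0000)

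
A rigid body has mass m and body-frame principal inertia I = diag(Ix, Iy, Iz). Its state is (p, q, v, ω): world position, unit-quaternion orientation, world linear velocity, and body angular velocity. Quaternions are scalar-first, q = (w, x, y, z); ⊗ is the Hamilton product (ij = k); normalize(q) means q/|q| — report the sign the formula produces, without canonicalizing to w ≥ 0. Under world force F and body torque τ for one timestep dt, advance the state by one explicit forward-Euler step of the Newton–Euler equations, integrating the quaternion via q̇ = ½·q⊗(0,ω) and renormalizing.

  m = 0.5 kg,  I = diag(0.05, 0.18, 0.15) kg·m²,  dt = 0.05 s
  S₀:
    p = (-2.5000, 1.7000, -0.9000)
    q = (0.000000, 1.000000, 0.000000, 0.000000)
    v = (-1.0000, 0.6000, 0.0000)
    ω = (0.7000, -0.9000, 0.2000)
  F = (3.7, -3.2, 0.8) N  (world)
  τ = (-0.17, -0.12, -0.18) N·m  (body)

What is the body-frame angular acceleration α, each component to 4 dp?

α = (-3.5080, -0.5889, -0.6540)

gyro term ω×Iω = (0.0054, -0.0140, -0.0819)
angular accel α = (-3.5080, -0.5889, -0.6540)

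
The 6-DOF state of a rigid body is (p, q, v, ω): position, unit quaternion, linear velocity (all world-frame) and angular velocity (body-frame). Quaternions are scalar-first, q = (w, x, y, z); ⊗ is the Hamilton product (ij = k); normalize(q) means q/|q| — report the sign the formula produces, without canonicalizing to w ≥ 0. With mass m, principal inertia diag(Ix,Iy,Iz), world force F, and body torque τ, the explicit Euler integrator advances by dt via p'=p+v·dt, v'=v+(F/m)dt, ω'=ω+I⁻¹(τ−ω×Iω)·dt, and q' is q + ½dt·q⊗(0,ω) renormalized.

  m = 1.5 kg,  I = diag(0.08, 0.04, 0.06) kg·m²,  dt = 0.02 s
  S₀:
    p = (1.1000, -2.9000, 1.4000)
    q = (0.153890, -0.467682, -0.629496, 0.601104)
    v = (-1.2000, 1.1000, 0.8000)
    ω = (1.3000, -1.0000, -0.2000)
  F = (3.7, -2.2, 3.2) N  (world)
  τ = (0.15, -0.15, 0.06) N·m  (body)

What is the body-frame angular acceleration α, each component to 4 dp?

ω×(Iω) gyroscopic = (0.0040, -0.0052, 0.0520)
(τ − ω×Iω)/I = (1.8250, -3.6200, 0.1333)

α = (1.8250, -3.6200, 0.1333)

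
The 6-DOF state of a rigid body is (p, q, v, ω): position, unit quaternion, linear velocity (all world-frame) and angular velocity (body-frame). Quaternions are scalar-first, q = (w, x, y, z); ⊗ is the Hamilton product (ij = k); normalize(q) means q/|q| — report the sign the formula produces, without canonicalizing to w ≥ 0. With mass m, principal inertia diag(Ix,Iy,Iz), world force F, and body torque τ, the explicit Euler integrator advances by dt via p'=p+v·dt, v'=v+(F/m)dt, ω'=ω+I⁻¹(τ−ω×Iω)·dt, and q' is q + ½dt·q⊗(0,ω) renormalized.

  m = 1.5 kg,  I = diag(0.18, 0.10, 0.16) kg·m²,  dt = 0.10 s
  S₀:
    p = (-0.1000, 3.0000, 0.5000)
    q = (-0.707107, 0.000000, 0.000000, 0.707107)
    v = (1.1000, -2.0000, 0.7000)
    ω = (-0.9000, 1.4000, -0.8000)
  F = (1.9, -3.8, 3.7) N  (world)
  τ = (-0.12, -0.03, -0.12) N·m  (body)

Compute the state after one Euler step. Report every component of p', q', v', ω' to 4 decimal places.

gyro term ω×Iω = (-0.0672, 0.0144, 0.1008)
(τ − ω×Iω)/I = (-0.2933, -0.4440, -1.3800)
ω + α·dt = (-0.9293, 1.3556, -0.9380)
2q̇ = q⊗(0,ω) = (0.5656856, -0.3535535, -1.6263461, 0.5656856)
updated quaternion q' = (-0.6759, -0.0176, -0.0810, 0.7323)
a = (1.2667, -2.5333, 2.4667)
p + v·dt = (0.0100, 2.8000, 0.5700)
v' = v + a·dt = (1.2267, -2.2533, 0.9467)

p' = (0.0100, 2.8000, 0.5700)
q' = (-0.6759, -0.0176, -0.0810, 0.7323)
v' = (1.2267, -2.2533, 0.9467)
ω' = (-0.9293, 1.3556, -0.9380)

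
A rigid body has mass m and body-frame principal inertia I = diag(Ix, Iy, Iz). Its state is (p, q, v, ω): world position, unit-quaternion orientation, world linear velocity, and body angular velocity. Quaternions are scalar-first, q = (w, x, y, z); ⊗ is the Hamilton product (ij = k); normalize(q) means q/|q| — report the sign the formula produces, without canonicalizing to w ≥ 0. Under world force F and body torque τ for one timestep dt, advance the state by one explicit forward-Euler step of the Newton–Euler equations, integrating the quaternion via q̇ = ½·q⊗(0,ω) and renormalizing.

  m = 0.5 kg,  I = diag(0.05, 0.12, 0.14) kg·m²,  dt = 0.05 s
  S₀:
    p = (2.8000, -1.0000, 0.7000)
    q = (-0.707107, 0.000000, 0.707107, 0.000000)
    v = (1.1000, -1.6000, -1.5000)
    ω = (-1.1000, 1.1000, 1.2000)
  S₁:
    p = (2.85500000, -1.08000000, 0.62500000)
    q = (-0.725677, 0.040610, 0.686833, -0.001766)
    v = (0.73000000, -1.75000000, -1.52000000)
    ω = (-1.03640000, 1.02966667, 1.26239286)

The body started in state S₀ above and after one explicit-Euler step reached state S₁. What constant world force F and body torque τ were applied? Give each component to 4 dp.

Δω = ω₁−ω₀ = (0.06360000, -0.07033333, 0.06239286)
τ = I·(Δω/dt) + ω₀×(Iω₀) = (0.0900, -0.0500, 0.0900)
v₁ − v₀ = (-0.37000000, -0.15000000, -0.02000000)
applied force F = (-3.7000, -1.5000, -0.2000)

F = (-3.7000, -1.5000, -0.2000)
τ = (0.0900, -0.0500, 0.0900)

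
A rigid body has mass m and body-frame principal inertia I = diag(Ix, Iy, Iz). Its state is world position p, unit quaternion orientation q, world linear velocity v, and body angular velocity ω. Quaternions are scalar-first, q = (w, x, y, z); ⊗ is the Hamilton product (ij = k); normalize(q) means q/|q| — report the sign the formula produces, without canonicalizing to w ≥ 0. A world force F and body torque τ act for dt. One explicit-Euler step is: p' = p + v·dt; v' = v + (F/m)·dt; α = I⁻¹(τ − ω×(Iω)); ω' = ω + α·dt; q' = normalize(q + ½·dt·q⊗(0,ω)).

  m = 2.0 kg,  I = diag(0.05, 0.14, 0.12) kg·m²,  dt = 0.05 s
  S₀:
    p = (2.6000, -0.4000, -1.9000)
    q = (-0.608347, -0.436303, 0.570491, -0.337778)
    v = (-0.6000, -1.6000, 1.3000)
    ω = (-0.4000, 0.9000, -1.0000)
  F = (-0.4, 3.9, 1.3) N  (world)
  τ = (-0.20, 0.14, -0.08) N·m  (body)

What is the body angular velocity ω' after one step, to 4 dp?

ω×(Iω) gyroscopic = (0.0180, -0.0280, -0.0324)
α = I⁻¹(τ − ω×Iω) = (-4.3600, 1.2000, -0.3967)
new body rate ω' = (-0.6180, 0.9600, -1.0198)

ω' = (-0.6180, 0.9600, -1.0198)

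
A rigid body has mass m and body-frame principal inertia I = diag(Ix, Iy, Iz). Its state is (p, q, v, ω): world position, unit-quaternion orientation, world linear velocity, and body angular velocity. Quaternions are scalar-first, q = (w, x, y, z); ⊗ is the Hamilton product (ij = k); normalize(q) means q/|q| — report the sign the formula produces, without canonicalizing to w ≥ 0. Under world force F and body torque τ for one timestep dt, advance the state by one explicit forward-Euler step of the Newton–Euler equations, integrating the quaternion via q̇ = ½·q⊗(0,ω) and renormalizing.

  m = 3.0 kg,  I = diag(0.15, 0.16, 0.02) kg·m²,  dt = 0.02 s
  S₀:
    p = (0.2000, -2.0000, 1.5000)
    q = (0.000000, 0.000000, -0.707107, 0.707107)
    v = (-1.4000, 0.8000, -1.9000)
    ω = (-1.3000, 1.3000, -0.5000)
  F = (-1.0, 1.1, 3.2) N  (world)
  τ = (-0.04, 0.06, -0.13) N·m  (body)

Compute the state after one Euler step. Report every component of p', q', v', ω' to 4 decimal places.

gyro term ω×Iω = (0.0910, 0.0845, -0.0169)
α = I⁻¹(τ − ω×Iω) = (-0.8733, -0.1531, -5.6550)
ω' = ω + α·dt = (-1.3175, 1.2969, -0.6131)
2q̇ = q⊗(0,ω) = (1.2727926, -0.5656856, -0.9192391, -0.9192391)
q' = normalize(q + ½dt·q⊗(0,ω)) = (0.0127, -0.0057, -0.7162, 0.6978)
p + v·dt = (0.1720, -1.9840, 1.4620)
v + (F/m)dt = (-1.4067, 0.8073, -1.8787)

p' = (0.1720, -1.9840, 1.4620)
q' = (0.0127, -0.0057, -0.7162, 0.6978)
v' = (-1.4067, 0.8073, -1.8787)
ω' = (-1.3175, 1.2969, -0.6131)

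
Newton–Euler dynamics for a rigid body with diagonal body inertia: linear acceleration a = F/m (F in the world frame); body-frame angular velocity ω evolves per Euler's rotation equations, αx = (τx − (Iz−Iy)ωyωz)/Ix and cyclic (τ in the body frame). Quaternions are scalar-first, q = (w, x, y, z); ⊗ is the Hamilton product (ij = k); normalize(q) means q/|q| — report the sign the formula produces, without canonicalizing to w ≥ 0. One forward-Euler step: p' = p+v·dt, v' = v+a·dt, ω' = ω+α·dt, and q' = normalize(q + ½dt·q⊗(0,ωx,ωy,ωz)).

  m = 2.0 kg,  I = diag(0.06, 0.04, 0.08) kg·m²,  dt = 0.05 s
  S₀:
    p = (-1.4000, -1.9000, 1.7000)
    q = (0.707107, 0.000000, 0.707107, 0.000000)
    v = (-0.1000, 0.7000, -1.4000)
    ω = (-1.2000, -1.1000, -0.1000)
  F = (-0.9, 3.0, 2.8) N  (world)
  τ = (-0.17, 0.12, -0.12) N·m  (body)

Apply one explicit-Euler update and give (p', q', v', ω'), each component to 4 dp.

new position p' = (-1.4050, -1.8650, 1.6300)
v' = v + a·dt = (-0.1225, 0.7750, -1.3300)
precession coupling ω×(Iω) = (0.0044, -0.0024, -0.0264)
angular accel α = (-2.9067, 3.0600, -1.1700)
ω' = ω + α·dt = (-1.3453, -0.9470, -0.1585)
Hamilton product q⊗(0,ω) = (0.7778177, -0.9192391, -0.7778177, 0.7778177)
q' = normalize(q + ½dt·q⊗(0,ω)) = (0.7259, -0.0230, 0.6871, 0.0194)

p' = (-1.4050, -1.8650, 1.6300)
q' = (0.7259, -0.0230, 0.6871, 0.0194)
v' = (-0.1225, 0.7750, -1.3300)
ω' = (-1.3453, -0.9470, -0.1585)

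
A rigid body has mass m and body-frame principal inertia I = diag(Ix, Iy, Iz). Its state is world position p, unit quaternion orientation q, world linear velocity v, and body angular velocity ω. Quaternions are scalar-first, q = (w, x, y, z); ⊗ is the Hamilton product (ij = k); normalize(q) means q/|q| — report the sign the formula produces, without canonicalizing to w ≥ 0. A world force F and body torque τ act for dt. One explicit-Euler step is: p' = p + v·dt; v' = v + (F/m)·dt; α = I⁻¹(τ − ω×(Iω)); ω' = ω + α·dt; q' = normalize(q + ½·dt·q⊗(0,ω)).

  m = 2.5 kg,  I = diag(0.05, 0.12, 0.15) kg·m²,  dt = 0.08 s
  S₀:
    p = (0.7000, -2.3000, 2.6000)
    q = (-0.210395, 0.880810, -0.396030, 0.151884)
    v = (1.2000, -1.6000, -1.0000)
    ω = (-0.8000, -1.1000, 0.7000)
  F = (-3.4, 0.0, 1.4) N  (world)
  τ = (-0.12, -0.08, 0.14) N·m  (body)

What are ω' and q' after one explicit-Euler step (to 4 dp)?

ω×(Iω) gyroscopic = (-0.0231, 0.0560, 0.0616)
(τ − ω×Iω)/I = (-1.9380, -1.1333, 0.5227)
ω' = ω + α·dt = (-0.9550, -1.1907, 0.7418)
Hamilton product q⊗(0,ω) = (0.1626962, 0.0581674, -0.5066397, -1.4329915)
updated quaternion q' = (-0.2035, 0.8815, -0.4155, 0.0944)

ω' = (-0.9550, -1.1907, 0.7418)
q' = (-0.2035, 0.8815, -0.4155, 0.0944)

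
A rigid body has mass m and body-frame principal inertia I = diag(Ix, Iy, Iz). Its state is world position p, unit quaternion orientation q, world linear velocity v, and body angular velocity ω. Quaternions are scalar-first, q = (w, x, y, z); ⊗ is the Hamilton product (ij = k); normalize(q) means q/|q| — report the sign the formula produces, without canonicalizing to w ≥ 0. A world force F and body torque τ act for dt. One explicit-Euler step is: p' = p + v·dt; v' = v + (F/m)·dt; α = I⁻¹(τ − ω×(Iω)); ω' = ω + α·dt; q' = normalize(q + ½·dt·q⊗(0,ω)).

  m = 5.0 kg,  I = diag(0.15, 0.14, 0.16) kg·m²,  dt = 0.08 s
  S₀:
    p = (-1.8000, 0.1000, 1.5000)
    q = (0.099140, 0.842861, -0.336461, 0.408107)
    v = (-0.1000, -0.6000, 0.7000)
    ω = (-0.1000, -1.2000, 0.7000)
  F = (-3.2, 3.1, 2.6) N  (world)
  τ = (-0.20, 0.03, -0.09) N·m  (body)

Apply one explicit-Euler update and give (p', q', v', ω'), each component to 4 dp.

p' = (-1.8080, 0.0520, 1.5560)
q' = (0.0748, 0.8513, -0.3659, 0.3685)
v' = (-0.1512, -0.5504, 0.7416)
ω' = (-0.1977, -1.1833, 0.6556)

gyro term ω×Iω = (-0.0168, 0.0007, -0.0012)
angular accel α = (-1.2213, 0.2093, -0.5550)
ω' = ω + α·dt = (-0.1977, -1.1833, 0.6556)
Hamilton product q⊗(0,ω) = (-0.6051420, 0.2442917, -0.7497814, -0.9756813)
updated quaternion q' = (0.0748, 0.8513, -0.3659, 0.3685)
p + v·dt = (-1.8080, 0.0520, 1.5560)
v + (F/m)dt = (-0.1512, -0.5504, 0.7416)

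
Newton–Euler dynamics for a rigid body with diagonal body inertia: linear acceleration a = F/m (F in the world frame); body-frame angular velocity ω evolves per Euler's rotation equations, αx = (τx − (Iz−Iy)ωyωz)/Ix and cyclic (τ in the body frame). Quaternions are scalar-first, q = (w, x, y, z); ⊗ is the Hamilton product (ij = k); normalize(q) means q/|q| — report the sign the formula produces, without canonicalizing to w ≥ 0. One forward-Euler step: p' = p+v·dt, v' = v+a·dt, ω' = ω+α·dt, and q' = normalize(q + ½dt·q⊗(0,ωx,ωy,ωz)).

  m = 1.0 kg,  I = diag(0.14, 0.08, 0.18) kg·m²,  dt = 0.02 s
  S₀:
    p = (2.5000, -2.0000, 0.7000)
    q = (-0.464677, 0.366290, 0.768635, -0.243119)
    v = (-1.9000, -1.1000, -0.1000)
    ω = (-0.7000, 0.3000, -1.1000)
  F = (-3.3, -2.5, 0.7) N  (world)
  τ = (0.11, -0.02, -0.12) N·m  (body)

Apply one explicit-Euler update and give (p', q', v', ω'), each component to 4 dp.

a = F/m = (-3.3000, -2.5000, 0.7000)
p + v·dt = (2.4620, -2.0220, 0.6980)
v + (F/m)dt = (-1.9660, -1.1500, -0.0860)
gyro term ω×Iω = (-0.0330, -0.0308, 0.0126)
α = I⁻¹(τ − ω×Iω) = (1.0214, 0.1350, -0.7367)
new body rate ω' = (-0.6796, 0.3027, -1.1147)
2q̇ = q⊗(0,ω) = (-0.2416184, -0.4472889, 0.4336992, 1.1590762)
q + ½dt·q⊗(0,ω), renormalized = (-0.4671, 0.3618, 0.7729, -0.2315)

p' = (2.4620, -2.0220, 0.6980)
q' = (-0.4671, 0.3618, 0.7729, -0.2315)
v' = (-1.9660, -1.1500, -0.0860)
ω' = (-0.6796, 0.3027, -1.1147)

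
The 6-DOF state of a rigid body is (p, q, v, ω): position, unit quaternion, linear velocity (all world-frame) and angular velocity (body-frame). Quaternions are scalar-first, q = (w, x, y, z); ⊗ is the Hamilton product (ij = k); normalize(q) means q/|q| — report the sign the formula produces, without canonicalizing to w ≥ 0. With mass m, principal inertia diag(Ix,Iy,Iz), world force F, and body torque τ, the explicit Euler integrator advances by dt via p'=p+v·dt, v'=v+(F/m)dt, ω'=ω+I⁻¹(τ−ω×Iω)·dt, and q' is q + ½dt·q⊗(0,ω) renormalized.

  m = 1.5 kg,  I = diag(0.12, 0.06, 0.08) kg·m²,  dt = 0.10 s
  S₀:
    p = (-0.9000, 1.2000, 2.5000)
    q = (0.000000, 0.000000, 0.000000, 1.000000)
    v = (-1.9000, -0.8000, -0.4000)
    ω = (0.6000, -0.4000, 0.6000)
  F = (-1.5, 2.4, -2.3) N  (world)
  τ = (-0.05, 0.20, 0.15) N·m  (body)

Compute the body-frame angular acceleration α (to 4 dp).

α = (-0.3767, 3.0933, 1.6950)

precession coupling ω×(Iω) = (-0.0048, 0.0144, 0.0144)
(τ − ω×Iω)/I = (-0.3767, 3.0933, 1.6950)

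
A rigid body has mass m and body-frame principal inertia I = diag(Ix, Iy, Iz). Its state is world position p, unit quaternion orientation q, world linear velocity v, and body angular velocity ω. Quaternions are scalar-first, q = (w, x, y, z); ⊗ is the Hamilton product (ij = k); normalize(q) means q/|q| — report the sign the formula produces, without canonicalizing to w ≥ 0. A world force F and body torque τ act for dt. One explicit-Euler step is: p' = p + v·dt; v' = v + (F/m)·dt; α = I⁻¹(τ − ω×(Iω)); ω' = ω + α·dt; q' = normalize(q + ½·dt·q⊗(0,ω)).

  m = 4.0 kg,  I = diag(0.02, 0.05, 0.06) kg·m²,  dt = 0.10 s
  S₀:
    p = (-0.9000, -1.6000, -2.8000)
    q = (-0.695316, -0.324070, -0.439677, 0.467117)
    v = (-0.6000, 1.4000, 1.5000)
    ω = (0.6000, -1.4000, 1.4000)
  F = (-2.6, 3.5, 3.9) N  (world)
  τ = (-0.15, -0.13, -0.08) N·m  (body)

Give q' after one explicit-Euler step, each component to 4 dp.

2q̇ = q⊗(0,ω) = (-1.0750696, -0.3787736, 1.7074106, -0.2559382)
updated quaternion q' = (-0.7451, -0.3412, -0.3524, 0.4519)

q' = (-0.7451, -0.3412, -0.3524, 0.4519)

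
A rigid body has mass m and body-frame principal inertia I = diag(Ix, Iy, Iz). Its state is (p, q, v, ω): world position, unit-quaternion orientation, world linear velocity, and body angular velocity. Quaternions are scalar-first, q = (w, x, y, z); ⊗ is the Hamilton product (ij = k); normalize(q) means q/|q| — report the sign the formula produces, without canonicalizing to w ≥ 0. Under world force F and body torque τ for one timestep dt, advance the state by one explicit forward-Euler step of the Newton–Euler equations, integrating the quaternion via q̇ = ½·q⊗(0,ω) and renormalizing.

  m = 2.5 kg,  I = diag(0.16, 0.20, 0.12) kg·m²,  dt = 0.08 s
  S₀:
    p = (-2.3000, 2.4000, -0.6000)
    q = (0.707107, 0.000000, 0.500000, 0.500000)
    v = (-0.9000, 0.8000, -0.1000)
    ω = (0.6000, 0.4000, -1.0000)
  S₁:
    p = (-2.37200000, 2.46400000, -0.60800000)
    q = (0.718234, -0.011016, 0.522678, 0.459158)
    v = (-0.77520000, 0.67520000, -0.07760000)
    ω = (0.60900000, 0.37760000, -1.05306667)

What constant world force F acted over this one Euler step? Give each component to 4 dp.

F = (3.9000, -3.9000, 0.7000)

v₁ − v₀ = (0.12480000, -0.12480000, 0.02240000)
applied force F = (3.9000, -3.9000, 0.7000)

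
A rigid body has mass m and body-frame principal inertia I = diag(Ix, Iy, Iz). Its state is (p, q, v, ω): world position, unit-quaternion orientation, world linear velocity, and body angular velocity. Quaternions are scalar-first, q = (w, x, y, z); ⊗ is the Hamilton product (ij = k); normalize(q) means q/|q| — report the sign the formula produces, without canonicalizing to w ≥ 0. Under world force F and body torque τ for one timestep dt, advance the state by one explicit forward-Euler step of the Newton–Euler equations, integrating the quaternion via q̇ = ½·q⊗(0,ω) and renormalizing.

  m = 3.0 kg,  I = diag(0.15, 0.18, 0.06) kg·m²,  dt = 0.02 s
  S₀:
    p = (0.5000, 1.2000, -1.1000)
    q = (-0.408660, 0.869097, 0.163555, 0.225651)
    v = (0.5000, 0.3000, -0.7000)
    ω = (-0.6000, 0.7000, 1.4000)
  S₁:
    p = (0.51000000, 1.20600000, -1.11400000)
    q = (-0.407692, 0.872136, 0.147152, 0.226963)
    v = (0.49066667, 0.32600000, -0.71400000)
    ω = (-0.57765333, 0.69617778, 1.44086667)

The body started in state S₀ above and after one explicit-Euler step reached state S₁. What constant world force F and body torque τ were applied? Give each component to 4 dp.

rate change Δω = (0.02234667, -0.00382222, 0.04086667)
applied torque τ = (0.0500, -0.1100, 0.1100)
Δv = v₁−v₀ = (-0.00933333, 0.02600000, -0.01400000)
m·(v₁−v₀)/dt = (-1.4000, 3.9000, -2.1000)

F = (-1.4000, 3.9000, -2.1000)
τ = (0.0500, -0.1100, 0.1100)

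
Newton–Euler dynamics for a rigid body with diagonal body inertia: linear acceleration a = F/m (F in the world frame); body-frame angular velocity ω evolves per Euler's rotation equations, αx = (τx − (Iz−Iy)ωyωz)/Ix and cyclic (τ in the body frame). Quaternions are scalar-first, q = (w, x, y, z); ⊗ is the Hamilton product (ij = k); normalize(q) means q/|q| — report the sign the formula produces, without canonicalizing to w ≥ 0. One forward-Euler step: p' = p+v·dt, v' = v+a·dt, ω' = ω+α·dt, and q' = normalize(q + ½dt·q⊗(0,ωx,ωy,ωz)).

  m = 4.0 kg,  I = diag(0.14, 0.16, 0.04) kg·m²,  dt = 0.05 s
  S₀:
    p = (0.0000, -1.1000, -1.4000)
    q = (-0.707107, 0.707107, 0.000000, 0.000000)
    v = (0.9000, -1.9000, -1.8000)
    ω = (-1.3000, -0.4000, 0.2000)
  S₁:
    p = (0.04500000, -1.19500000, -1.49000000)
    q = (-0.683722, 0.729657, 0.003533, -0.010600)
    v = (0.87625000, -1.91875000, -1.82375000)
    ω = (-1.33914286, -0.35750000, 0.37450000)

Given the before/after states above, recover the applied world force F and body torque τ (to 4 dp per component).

Δv = v₁−v₀ = (-0.02375000, -0.01875000, -0.02375000)
F = m·Δv/dt = (-1.9000, -1.5000, -1.9000)
Δω = ω₁−ω₀ = (-0.03914286, 0.04250000, 0.17450000)
I·α + gyro = (-0.1000, 0.1100, 0.1500)

F = (-1.9000, -1.5000, -1.9000)
τ = (-0.1000, 0.1100, 0.1500)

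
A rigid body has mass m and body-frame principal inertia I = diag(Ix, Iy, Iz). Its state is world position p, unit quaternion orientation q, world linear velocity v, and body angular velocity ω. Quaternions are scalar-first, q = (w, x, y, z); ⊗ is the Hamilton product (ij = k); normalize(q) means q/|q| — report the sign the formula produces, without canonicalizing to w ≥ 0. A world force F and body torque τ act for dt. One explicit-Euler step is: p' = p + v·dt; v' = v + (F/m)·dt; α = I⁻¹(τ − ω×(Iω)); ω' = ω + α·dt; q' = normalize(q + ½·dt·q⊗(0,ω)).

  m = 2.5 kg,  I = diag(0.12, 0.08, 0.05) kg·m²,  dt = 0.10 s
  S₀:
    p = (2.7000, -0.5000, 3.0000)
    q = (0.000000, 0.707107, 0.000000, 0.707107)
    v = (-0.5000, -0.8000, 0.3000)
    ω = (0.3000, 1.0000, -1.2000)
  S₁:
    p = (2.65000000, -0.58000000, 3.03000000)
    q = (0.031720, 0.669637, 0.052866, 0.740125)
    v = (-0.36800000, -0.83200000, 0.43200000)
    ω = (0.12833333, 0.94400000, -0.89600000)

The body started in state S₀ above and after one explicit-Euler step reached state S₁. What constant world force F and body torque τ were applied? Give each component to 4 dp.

F = (3.3000, -0.8000, 3.3000)
τ = (-0.1700, -0.0700, 0.1400)

ω₁ − ω₀ = (-0.17166667, -0.05600000, 0.30400000)
ω₀×(Iω₀) = (0.0360, -0.0252, -0.0120)
applied torque τ = (-0.1700, -0.0700, 0.1400)
v₁ − v₀ = (0.13200000, -0.03200000, 0.13200000)
m·(v₁−v₀)/dt = (3.3000, -0.8000, 3.3000)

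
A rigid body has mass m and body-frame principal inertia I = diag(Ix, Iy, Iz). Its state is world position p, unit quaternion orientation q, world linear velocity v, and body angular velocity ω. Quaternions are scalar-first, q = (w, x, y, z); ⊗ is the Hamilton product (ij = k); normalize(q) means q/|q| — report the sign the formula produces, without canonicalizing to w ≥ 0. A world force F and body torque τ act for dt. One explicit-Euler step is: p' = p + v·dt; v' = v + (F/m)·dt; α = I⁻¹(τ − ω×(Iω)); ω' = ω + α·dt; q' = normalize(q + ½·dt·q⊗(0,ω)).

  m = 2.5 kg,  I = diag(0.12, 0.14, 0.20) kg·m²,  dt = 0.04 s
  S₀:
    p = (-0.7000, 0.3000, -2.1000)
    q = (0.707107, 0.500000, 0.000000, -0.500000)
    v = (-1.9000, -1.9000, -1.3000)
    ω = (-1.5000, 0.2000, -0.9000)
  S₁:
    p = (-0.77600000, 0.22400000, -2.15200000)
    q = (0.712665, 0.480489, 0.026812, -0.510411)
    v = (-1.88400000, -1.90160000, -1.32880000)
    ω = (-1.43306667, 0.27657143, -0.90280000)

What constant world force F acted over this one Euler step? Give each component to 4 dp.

F = (1.0000, -0.1000, -1.8000)

v₁ − v₀ = (0.01600000, -0.00160000, -0.02880000)
F = m·Δv/dt = (1.0000, -0.1000, -1.8000)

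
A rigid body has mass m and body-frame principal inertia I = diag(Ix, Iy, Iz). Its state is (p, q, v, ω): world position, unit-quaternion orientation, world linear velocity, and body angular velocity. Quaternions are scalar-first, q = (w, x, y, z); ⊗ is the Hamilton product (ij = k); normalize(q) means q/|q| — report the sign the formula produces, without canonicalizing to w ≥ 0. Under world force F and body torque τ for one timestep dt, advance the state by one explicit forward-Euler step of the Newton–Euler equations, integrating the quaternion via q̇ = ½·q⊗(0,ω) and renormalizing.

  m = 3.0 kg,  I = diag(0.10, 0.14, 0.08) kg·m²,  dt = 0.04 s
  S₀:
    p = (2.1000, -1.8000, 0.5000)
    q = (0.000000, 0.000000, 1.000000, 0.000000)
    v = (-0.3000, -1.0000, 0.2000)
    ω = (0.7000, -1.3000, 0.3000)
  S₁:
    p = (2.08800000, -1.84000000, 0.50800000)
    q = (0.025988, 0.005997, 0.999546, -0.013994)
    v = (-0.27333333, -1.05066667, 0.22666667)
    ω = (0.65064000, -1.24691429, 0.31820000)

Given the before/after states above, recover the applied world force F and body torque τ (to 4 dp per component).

Δv = v₁−v₀ = (0.02666667, -0.05066667, 0.02666667)
m·(v₁−v₀)/dt = (2.0000, -3.8000, 2.0000)
rate change Δω = (-0.04936000, 0.05308571, 0.01820000)
ω₀×(Iω₀) = (0.0234, 0.0042, -0.0364)
I·α + gyro = (-0.1000, 0.1900, 0.0000)

F = (2.0000, -3.8000, 2.0000)
τ = (-0.1000, 0.1900, 0.0000)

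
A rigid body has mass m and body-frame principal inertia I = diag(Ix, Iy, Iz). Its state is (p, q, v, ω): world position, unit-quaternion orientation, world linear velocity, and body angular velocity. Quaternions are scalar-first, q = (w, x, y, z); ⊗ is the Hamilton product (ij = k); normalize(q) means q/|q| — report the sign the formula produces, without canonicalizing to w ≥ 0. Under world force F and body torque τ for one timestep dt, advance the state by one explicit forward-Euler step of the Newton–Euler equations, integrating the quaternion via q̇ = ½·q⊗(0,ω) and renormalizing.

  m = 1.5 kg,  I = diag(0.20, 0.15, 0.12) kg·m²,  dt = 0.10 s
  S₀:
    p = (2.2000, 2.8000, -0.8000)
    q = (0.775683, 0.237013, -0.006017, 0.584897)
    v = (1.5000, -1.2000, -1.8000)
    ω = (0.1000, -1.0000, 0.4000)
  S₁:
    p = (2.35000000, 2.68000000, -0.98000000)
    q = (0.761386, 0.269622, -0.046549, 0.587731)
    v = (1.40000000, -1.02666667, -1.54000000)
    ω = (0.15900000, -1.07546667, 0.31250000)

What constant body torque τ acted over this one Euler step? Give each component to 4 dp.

τ = (0.1300, -0.1100, -0.1000)

Δω = ω₁−ω₀ = (0.05900000, -0.07546667, -0.08750000)
I·α + gyro = (0.1300, -0.1100, -0.1000)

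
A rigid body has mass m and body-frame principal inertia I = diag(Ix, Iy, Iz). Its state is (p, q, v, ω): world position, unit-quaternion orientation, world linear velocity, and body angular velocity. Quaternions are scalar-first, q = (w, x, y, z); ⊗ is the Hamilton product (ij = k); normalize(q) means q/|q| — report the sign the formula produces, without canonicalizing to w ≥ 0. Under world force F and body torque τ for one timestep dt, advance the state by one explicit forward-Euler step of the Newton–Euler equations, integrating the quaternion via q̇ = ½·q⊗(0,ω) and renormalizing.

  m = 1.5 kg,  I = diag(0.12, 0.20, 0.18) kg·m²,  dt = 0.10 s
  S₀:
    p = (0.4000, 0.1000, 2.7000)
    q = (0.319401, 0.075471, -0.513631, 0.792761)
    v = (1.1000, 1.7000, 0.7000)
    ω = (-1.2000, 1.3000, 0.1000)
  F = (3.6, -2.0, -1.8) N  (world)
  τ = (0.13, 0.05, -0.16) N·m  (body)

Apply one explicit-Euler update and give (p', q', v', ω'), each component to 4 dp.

linear accel F/m = (2.4000, -1.3333, -1.2000)
p' = p + v·dt = (0.5100, 0.2700, 2.7700)
v + (F/m)dt = (1.3400, 1.5667, 0.5800)
α = I⁻¹(τ − ω×Iω) = (1.1050, 0.2140, -0.1956)
ω + α·dt = (-1.0895, 1.3214, 0.0804)
q⊗(0,ω) = (0.6790094, -1.4652336, -0.5436390, -0.4863048)
q' = normalize(q + ½dt·q⊗(0,ω)) = (0.3520, 0.0022, -0.5387, 0.7654)

p' = (0.5100, 0.2700, 2.7700)
q' = (0.3520, 0.0022, -0.5387, 0.7654)
v' = (1.3400, 1.5667, 0.5800)
ω' = (-1.0895, 1.3214, 0.0804)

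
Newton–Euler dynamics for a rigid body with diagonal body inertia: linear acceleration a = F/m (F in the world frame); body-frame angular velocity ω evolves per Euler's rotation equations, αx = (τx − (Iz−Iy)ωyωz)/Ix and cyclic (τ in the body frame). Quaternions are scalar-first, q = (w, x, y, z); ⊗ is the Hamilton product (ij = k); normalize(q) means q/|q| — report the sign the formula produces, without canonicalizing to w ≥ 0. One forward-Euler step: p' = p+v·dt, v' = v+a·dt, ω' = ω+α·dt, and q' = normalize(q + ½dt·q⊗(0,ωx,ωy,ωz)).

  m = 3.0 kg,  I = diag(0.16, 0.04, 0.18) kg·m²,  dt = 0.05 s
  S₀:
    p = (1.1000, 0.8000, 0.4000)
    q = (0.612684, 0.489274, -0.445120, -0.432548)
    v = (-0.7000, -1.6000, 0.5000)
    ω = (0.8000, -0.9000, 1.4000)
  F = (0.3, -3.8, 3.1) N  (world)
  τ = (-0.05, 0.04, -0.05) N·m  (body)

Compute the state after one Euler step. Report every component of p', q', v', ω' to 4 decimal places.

(τ − ω×Iω)/I = (0.7900, 1.5600, -0.7578)
ω' = ω + α·dt = (0.8395, -0.8220, 1.3621)
q⊗(0,ω) = (-0.1864600, -0.5223140, -1.5824376, 0.7735070)
q' = normalize(q + ½dt·q⊗(0,ω)) = (0.6074, 0.4757, -0.4842, -0.4128)
linear accel F/m = (0.1000, -1.2667, 1.0333)
p' = p + v·dt = (1.0650, 0.7200, 0.4250)
new velocity v' = (-0.6950, -1.6633, 0.5517)

p' = (1.0650, 0.7200, 0.4250)
q' = (0.6074, 0.4757, -0.4842, -0.4128)
v' = (-0.6950, -1.6633, 0.5517)
ω' = (0.8395, -0.8220, 1.3621)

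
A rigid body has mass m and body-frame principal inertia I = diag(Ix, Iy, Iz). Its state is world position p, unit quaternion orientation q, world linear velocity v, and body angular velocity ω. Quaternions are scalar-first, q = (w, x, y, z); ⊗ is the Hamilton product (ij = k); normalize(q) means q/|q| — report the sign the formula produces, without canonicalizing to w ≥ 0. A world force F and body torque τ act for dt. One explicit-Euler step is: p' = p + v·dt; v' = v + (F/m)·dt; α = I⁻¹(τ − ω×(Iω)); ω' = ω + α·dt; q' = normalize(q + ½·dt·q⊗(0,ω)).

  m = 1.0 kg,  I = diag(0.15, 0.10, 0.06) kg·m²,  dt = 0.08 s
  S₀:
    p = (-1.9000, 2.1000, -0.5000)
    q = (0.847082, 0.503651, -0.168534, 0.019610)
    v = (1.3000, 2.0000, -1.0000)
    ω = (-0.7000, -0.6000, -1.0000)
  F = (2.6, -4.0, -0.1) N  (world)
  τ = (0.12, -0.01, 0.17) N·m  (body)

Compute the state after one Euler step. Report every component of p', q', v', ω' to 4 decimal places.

p' = (-1.7960, 2.2600, -0.5800)
q' = (0.8567, 0.4864, -0.1690, -0.0310)
v' = (1.5080, 1.6800, -1.0080)
ω' = (-0.6232, -0.6584, -0.7453)

a = (2.6000, -4.0000, -0.1000)
new position p' = (-1.7960, 2.2600, -0.5800)
new velocity v' = (1.5080, 1.6800, -1.0080)
gyro term ω×Iω = (-0.0240, 0.0630, -0.0210)
(τ − ω×Iω)/I = (0.9600, -0.7300, 3.1833)
ω + α·dt = (-0.6232, -0.6584, -0.7453)
q⊗(0,ω) = (0.2710453, -0.4126574, -0.0183252, -1.2672464)
q + ½dt·q⊗(0,ω), renormalized = (0.8567, 0.4864, -0.1690, -0.0310)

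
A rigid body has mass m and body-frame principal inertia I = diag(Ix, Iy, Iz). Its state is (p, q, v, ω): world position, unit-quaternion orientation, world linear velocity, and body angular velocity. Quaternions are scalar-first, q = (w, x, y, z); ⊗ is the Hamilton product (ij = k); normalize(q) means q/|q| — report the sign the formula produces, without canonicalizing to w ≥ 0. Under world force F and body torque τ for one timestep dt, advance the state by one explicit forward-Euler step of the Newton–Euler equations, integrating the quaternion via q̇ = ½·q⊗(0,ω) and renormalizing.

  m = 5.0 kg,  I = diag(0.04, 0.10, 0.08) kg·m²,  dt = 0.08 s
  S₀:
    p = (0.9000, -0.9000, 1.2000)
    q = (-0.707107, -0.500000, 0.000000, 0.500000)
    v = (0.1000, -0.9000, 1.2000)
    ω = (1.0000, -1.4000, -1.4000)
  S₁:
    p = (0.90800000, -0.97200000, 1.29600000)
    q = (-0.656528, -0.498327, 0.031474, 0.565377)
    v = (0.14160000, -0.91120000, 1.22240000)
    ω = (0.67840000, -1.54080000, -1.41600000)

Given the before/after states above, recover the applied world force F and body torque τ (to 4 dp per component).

rate change Δω = (-0.32160000, -0.14080000, -0.01600000)
precession coupling = (-0.0392, 0.0560, -0.0840)
I·α + gyro = (-0.2000, -0.1200, -0.1000)
velocity change Δv = (0.04160000, -0.01120000, 0.02240000)
applied force F = (2.6000, -0.7000, 1.4000)

F = (2.6000, -0.7000, 1.4000)
τ = (-0.2000, -0.1200, -0.1000)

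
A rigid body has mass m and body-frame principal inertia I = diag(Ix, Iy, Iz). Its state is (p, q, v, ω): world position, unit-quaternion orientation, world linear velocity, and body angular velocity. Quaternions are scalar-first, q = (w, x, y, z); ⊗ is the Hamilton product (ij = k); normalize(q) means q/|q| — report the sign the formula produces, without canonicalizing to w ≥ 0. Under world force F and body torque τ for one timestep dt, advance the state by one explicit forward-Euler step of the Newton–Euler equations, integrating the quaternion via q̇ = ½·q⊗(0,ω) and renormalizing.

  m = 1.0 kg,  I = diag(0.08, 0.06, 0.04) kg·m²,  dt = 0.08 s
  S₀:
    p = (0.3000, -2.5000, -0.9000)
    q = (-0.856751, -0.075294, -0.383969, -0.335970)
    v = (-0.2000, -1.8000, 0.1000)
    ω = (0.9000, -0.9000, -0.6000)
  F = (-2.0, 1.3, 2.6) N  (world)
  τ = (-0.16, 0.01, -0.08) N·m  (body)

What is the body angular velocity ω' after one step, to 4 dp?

ω' = (0.7508, -0.8579, -0.7924)

(τ − ω×Iω)/I = (-1.8650, 0.5267, -2.4050)
new body rate ω' = (0.7508, -0.8579, -0.7924)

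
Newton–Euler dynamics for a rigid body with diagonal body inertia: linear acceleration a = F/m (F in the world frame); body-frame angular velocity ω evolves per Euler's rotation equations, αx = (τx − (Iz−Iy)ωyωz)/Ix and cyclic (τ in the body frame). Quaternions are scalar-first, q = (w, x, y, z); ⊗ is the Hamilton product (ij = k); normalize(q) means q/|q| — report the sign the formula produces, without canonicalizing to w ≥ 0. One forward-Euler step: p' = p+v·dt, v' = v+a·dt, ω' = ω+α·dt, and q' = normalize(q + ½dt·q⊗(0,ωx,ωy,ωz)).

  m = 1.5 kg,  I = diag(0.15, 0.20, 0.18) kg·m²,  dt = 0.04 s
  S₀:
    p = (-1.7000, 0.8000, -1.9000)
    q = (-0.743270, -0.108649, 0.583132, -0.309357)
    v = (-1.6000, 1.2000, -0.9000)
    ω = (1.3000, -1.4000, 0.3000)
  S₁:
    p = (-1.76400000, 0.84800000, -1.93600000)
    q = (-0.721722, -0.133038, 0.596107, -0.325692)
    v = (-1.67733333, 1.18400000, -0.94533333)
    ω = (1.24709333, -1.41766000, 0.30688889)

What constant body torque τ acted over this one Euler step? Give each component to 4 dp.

τ = (-0.1900, -0.1000, -0.0600)

ω₁ − ω₀ = (-0.05290667, -0.01766000, 0.00688889)
I·α + gyro = (-0.1900, -0.1000, -0.0600)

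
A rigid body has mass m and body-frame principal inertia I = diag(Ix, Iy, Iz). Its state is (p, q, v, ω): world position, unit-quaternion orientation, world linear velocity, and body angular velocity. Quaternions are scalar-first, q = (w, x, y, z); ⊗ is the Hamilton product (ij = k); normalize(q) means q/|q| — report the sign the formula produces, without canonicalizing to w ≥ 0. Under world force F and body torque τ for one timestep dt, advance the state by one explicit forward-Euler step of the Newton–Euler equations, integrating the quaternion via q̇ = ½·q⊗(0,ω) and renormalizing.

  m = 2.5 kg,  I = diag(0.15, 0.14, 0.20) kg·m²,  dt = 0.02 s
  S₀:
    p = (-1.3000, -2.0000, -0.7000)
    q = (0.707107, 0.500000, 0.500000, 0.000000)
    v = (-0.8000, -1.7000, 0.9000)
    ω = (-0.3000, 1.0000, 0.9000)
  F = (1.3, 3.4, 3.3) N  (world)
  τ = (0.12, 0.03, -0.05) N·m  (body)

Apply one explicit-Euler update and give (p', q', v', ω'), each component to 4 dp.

p' = (-1.3160, -2.0340, -0.6820)
q' = (0.7035, 0.5023, 0.5025, 0.0129)
v' = (-0.7896, -1.6728, 0.9264)
ω' = (-0.2912, 1.0024, 0.8947)

(τ − ω×Iω)/I = (0.4400, 0.1179, -0.2650)
new body rate ω' = (-0.2912, 1.0024, 0.8947)
Hamilton product q⊗(0,ω) = (-0.3500000, 0.2378679, 0.2571070, 1.2863963)
q' = normalize(q + ½dt·q⊗(0,ω)) = (0.7035, 0.5023, 0.5025, 0.0129)
a = F/m = (0.5200, 1.3600, 1.3200)
new position p' = (-1.3160, -2.0340, -0.6820)
v' = v + a·dt = (-0.7896, -1.6728, 0.9264)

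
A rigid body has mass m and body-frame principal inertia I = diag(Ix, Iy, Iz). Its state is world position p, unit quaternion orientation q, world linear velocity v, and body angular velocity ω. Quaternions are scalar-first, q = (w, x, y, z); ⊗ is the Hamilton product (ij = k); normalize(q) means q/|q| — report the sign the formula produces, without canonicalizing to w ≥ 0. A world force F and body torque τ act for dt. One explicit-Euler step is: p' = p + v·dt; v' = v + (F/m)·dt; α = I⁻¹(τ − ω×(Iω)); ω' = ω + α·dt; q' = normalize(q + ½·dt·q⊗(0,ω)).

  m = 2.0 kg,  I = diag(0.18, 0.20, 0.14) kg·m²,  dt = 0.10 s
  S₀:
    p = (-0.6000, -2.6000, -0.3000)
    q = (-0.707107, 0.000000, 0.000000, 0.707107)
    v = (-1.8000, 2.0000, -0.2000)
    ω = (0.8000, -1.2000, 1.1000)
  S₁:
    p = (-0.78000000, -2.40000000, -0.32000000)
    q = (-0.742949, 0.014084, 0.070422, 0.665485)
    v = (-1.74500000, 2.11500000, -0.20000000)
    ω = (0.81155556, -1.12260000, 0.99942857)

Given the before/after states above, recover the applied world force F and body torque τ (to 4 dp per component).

Δω = ω₁−ω₀ = (0.01155556, 0.07740000, -0.10057143)
I·α + gyro = (0.1000, 0.1900, -0.1600)
velocity change Δv = (0.05500000, 0.11500000, 0.00000000)
applied force F = (1.1000, 2.3000, 0.0000)

F = (1.1000, 2.3000, 0.0000)
τ = (0.1000, 0.1900, -0.1600)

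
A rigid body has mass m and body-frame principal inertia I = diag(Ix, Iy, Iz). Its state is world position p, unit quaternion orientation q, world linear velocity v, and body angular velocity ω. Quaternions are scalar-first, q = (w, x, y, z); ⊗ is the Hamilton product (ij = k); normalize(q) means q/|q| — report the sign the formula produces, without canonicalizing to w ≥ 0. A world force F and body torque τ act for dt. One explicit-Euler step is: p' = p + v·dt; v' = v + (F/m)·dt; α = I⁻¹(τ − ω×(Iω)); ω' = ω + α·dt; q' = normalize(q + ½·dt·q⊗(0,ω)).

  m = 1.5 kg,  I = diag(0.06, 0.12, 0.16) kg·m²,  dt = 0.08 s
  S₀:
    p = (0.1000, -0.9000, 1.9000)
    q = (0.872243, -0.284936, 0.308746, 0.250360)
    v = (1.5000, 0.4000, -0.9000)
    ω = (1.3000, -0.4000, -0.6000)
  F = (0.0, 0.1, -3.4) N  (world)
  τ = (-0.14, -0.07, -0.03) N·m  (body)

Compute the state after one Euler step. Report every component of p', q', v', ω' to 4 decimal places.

a = F/m = (0.0000, 0.0667, -2.2667)
new position p' = (0.2200, -0.8680, 1.8280)
new velocity v' = (1.5000, 0.4053, -1.0813)
(τ − ω×Iω)/I = (-2.4933, -1.2333, 0.0075)
ω + α·dt = (1.1005, -0.4987, -0.5994)
Hamilton product q⊗(0,ω) = (0.6441312, 1.0488123, -0.1943908, -0.8107412)
q + ½dt·q⊗(0,ω), renormalized = (0.8964, -0.2426, 0.3004, 0.2175)

p' = (0.2200, -0.8680, 1.8280)
q' = (0.8964, -0.2426, 0.3004, 0.2175)
v' = (1.5000, 0.4053, -1.0813)
ω' = (1.1005, -0.4987, -0.5994)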